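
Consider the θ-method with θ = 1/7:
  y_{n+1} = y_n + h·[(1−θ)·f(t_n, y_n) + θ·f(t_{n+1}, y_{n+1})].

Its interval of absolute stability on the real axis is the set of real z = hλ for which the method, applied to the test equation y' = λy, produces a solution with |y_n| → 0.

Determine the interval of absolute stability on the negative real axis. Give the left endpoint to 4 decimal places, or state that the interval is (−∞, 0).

(-2.8000, 0).

With y'=λy (z=hλ):
  y_{n+1} = y_n + z·[6/7·y_n + 1/7·y_{n+1}] ⇒ (1 − 1/7z)y_{n+1} = (1 + 6/7z)y_n
  R(z) = (1 + 6/7z)/(1 − 1/7z).

Need |R(x)|<1, x<0.
x=-1.22: |R|=0.0389
R=−1: 1+6/7x = −1+1/7x ⇒ -5/7x=2 ⇒ x=2/(-5/7)=-2.8000
Confirm numerically:
  x=-2.743: |R|=0.97075 <1
  x=-2.333: |R|=0.74981 <1
  x=-1.588: |R|=0.29436 <1
  x=-3.371: |R|=1.27529 >1
  x=-3.342: |R|=1.26204 >1
So |R|<1 on (-2.8000, 0).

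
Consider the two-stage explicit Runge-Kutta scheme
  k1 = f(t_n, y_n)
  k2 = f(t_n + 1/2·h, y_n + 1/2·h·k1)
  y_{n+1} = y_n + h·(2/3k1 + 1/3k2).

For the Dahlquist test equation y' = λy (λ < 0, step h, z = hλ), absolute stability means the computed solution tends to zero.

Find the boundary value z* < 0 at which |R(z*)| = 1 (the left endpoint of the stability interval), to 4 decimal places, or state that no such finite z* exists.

With y'=λy (z=hλ):
  k1=λy_n ⇒ h·k1=z·y_n;  k2=λ(1+1/2z)y_n ⇒ h·k2=z(1+1/2z)y_n
  y_{n+1}/y_n = 1 + 2/3z + 1/3z(1+1/2z) = 1 + z + 1/6z²
  so R(z) = 1 + z + 1/6z².

Boundary: |R(x)|=1, x<0.
x=-1.53: |R|=0.1399
R=1: x+1/6x²=0 ⇒ x=−6=-6.0000; min R=1−1/(4·1/6)=-0.5000>−1
Confirm numerically:
  x=-5.364: |R|=0.43142 <1
  x=-4.989: |R|=0.15935 <1
  x=-3.105: |R|=0.49816 <1
  x=-2.513: |R|=0.46047 <1
  x=-6.382: |R|=1.40632 >1
  x=-6.380: |R|=1.40407 >1
  x=-6.358: |R|=1.37936 >1
So |R|<1 on (-6.0000, 0).

left endpoint -6.0000.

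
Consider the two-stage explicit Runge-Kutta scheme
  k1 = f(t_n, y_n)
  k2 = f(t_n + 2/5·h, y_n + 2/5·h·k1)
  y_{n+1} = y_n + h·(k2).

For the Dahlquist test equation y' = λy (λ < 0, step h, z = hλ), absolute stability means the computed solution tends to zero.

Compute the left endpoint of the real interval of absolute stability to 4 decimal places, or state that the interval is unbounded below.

left endpoint -2.5000.

On y'=λy, z=hλ:
  k1=λy_n ⇒ h·k1=z·y_n;  k2=λ(1+2/5z)y_n ⇒ h·k2=z(1+2/5z)y_n
  y_{n+1}/y_n = 1 + z(1+2/5z) = 1 + z + 2/5z²
  ⇒ R(z) = 1 + z + 2/5z².

Find x<0 with |R(x)|<1.
x=-1.75: |R|=0.4750
R=1: x+2/5x²=0 ⇒ x=−5/2=-2.5000; min R=1−1/(4·2/5)=0.3750>−1
Confirm numerically:
  x=-2.133: |R|=0.68688 <1
  x=-2.011: |R|=0.60665 <1
  x=-1.149: |R|=0.37908 <1
  x=-3.019: |R|=1.62674 >1
  x=-2.642: |R|=1.15007 >1
Interval (-2.5000, 0).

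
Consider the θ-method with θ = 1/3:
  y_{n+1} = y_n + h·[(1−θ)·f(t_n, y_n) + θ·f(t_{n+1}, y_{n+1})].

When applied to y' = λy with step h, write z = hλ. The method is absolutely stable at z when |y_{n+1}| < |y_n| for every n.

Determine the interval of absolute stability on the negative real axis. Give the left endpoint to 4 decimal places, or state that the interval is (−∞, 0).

With y'=λy (z=hλ):
  y_{n+1} = y_n + z·[2/3·y_n + 1/3·y_{n+1}] ⇒ (1 − 1/3z)y_{n+1} = (1 + 2/3z)y_n
  so R(z) = (1 + 2/3z)/(1 − 1/3z).

Find x<0 with |R(x)|<1.
x=-1.21: |R|=0.1378
R=−1: 1+2/3x = −1+1/3x ⇒ -1/3x=2 ⇒ x=2/(-1/3)=-6.0000
Confirm numerically:
  x=-4.420: |R|=0.78706 <1
  x=-4.381: |R|=0.78065 <1
  x=-3.944: |R|=0.70392 <1
  x=-6.519: |R|=1.05452 >1
  x=-6.341: |R|=1.03651 >1
So |R|<1 on (-6.0000, 0).

(-6.0000, 0).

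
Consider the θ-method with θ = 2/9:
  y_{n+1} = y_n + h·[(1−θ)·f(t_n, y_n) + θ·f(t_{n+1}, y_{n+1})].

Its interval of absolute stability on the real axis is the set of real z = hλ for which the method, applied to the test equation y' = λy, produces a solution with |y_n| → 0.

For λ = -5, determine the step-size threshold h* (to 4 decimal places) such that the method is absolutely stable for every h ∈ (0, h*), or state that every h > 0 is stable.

(-3.6000,0); λ=-5 ⇒ h* = (18/5)/5 = 0.7200.

With y'=λy (z=hλ):
  y_{n+1} = y_n + z·[7/9·y_n + 2/9·y_{n+1}] ⇒ (1 − 2/9z)y_{n+1} = (1 + 7/9z)y_n
  ⇒ R(z) = (1 + 7/9z)/(1 − 2/9z).

Boundary: |R(x)|=1, x<0.
x=-0.84: |R|=0.2921
R=−1: 1+7/9x = −1+2/9x ⇒ -5/9x=2 ⇒ x=2/(-5/9)=-3.6000
Confirm numerically:
  x=-3.160: |R|=0.85640 <1
  x=-2.818: |R|=0.73285 <1
  x=-2.002: |R|=0.38557 <1
  x=-4.177: |R|=1.16624 >1
  x=-3.687: |R|=1.02657 >1
  x=-3.624: |R|=1.00739 >1
Interval (-3.6000, 0).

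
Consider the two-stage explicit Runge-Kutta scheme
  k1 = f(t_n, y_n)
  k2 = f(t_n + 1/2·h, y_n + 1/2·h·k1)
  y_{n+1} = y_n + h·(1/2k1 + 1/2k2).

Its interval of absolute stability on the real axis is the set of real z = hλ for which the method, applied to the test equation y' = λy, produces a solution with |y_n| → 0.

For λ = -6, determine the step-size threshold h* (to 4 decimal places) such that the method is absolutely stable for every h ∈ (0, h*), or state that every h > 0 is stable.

(-4.0000,0); λ=-6 ⇒ h* = (4)/6 = 0.6667.

On y'=λy, z=hλ:
  k1=λy_n ⇒ h·k1=z·y_n;  k2=λ(1+1/2z)y_n ⇒ h·k2=z(1+1/2z)y_n
  y_{n+1}/y_n = 1 + 1/2z + 1/2z(1+1/2z) = 1 + z + 1/4z²
  so R(z) = 1 + z + 1/4z².

Need |R(x)|<1, x<0.
x=-0.4: |R|=0.6400
R=1: x+1/4x²=0 ⇒ x=−4=-4.0000; min R=1−1/(4·1/4)=0.0000>−1
Confirm numerically:
  x=-3.596: |R|=0.63680 <1
  x=-3.325: |R|=0.43891 <1
  x=-2.740: |R|=0.13690 <1
  x=-4.411: |R|=1.45323 >1
  x=-4.317: |R|=1.34212 >1
  x=-4.161: |R|=1.16748 >1
So |R|<1 on (-4.0000, 0).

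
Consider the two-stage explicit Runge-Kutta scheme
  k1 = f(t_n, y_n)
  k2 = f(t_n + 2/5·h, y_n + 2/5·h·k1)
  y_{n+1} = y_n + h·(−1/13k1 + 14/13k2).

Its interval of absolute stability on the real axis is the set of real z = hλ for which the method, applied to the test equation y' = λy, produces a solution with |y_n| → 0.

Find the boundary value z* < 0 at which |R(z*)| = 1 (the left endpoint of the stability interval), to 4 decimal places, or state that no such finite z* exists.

z* = -2.3214.

Test eqn y'=λy, z=hλ:
  k1=λy_n ⇒ h·k1=z·y_n;  k2=λ(1+2/5z)y_n ⇒ h·k2=z(1+2/5z)y_n
  y_{n+1}/y_n = 1 − 1/13z + 14/13z(1+2/5z) = 1 + z + 28/65z²
  ⇒ R(z) = 1 + z + 28/65z².

Solve |R(x)|<1 on ℝ⁻.
x=-0.91: |R|=0.4467
R=1: x+28/65x²=0 ⇒ x=−65/28=-2.3214; min R=1−1/(4·28/65)=0.4196>−1
Confirm numerically:
  x=-2.042: |R|=0.75421 <1
  x=-1.858: |R|=0.62909 <1
  x=-1.429: |R|=0.45065 <1
  x=-2.903: |R|=1.72727 >1
  x=-2.802: |R|=1.58006 >1
  x=-2.637: |R|=1.35847 >1
Stable set (-2.3214, 0).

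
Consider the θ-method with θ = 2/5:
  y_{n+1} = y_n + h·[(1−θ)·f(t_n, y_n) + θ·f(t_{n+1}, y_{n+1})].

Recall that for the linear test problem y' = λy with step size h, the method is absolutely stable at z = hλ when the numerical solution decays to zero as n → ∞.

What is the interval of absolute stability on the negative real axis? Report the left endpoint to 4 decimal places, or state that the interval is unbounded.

Test eqn y'=λy, z=hλ:
  y_{n+1} = y_n + z·[3/5·y_n + 2/5·y_{n+1}] ⇒ (1 − 2/5z)y_{n+1} = (1 + 3/5z)y_n
  ⇒ R(z) = (1 + 3/5z)/(1 − 2/5z).

Boundary: |R(x)|=1, x<0.
x=-0.81: |R|=0.3882
R=−1: 1+3/5x = −1+2/5x ⇒ -1/5x=2 ⇒ x=2/(-1/5)=-10.0000
Confirm numerically:
  x=-9.046: |R|=0.95869 <1
  x=-7.110: |R|=0.84964 <1
  x=-6.887: |R|=0.83419 <1
  x=-10.431: |R|=1.01667 >1
  x=-10.430: |R|=1.01663 >1
  x=-10.343: |R|=1.01335 >1
Interval (-10.0000, 0).

(-10.0000, 0).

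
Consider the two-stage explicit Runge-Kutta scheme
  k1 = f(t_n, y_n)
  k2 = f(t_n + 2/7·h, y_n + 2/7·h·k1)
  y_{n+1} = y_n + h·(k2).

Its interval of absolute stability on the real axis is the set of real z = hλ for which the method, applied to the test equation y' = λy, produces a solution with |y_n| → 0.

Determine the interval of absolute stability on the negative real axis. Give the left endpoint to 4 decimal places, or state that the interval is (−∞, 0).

With y'=λy (z=hλ):
  k1=λy_n ⇒ h·k1=z·y_n;  k2=λ(1+2/7z)y_n ⇒ h·k2=z(1+2/7z)y_n
  y_{n+1}/y_n = 1 + z(1+2/7z) = 1 + z + 2/7z²
  so R(z) = 1 + z + 2/7z².

Find x<0 with |R(x)|<1.
x=-0.84: |R|=0.3616
R=1: x+2/7x²=0 ⇒ x=−7/2=-3.5000; min R=1−1/(4·2/7)=0.1250>−1
Confirm numerically:
  x=-2.426: |R|=0.25556 <1
  x=-2.235: |R|=0.19221 <1
  x=-2.048: |R|=0.15037 <1
  x=-1.433: |R|=0.15371 <1
  x=-3.766: |R|=1.28622 >1
  x=-3.598: |R|=1.10074 >1
  x=-3.575: |R|=1.07661 >1
Stable set (-3.5000, 0).

(-3.5000, 0).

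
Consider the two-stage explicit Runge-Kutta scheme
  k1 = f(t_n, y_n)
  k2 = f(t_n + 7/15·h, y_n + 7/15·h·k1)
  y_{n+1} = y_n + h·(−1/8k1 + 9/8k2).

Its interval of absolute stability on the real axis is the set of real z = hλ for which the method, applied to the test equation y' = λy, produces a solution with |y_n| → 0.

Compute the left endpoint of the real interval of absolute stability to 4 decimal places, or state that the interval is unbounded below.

z* = -1.9048.

Test eqn y'=λy, z=hλ:
  k1=λy_n ⇒ h·k1=z·y_n;  k2=λ(1+7/15z)y_n ⇒ h·k2=z(1+7/15z)y_n
  y_{n+1}/y_n = 1 − 1/8z + 9/8z(1+7/15z) = 1 + z + 21/40z²
  ⇒ R(z) = 1 + z + 21/40z².

Find x<0 with |R(x)|<1.
x=-1.22: |R|=0.5614
R=1: x+21/40x²=0 ⇒ x=−40/21=-1.9048; min R=1−1/(4·21/40)=0.5238>−1
Confirm numerically:
  x=-1.432: |R|=0.64458 <1
  x=-1.329: |R|=0.59828 <1
  x=-1.110: |R|=0.53685 <1
  x=-1.055: |R|=0.52934 <1
  x=-2.364: |R|=1.56996 >1
  x=-2.090: |R|=1.20325 >1
  x=-2.024: |R|=1.12670 >1
So |R|<1 on (-1.9048, 0).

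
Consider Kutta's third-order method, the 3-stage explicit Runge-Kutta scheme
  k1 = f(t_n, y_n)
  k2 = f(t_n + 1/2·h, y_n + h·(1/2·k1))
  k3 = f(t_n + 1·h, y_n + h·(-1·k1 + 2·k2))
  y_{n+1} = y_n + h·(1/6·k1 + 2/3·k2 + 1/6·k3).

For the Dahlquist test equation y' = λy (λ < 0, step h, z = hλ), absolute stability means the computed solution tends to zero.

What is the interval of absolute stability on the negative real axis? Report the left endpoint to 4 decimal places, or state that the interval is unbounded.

z∈(-2.5127,0).

Set f=λy, z=hλ:
  order 3, 3-stage ⇒ R(z)=1+z+z^2/2+z^3/6
  (e.g. R(-1.39)=0.12845, |R|=0.12845)

Need |R(x)|<1, x<0.
x=-1.39: |R|=0.1284
|R(-1.47)|=0.0810 |R(-0.94)|=0.3634 |R(-0.76)|=0.4556
Bisect:
  x_lo=-3.3629 |R|=3.0470  x_hi=-0.2024 |R|=0.8167
  mid=-1.78268 |R|=0.13791 →hi
  mid=-2.57280 |R|=1.10151 →lo
  mid=-2.17774 |R|=0.52780 →hi
  mid=-2.37527 |R|=0.78783 →hi
  mid=-2.47404 |R|=0.93748 →hi
  mid=-2.52342 |R|=1.01764 →lo
  mid=-2.49873 |R|=0.97710 →hi
  mid=-2.51107 |R|=0.99725 →hi
  ...
  [-2.51281,-2.51262] ⇒ x*=-2.5127
Stable set (-2.5127, 0).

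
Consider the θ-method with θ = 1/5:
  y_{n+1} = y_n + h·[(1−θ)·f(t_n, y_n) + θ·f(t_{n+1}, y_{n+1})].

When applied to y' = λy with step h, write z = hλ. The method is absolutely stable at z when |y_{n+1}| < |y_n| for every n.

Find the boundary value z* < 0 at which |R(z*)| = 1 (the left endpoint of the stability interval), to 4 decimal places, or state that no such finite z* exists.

Set f=λy, z=hλ:
  y_{n+1} = y_n + z·[4/5·y_n + 1/5·y_{n+1}] ⇒ (1 − 1/5z)y_{n+1} = (1 + 4/5z)y_n
  ⇒ R(z) = (1 + 4/5z)/(1 − 1/5z).

Find x<0 with |R(x)|<1.
x=-0.35: |R|=0.6729
R=−1: 1+4/5x = −1+1/5x ⇒ -3/5x=2 ⇒ x=2/(-3/5)=-3.3333
Confirm numerically:
  x=-3.043: |R|=0.89171 <1
  x=-2.389: |R|=0.61659 <1
  x=-1.443: |R|=0.11982 <1
  x=-3.802: |R|=1.15974 >1
  x=-3.563: |R|=1.08046 >1
Stable set (-3.3333, 0).

z* = -3.3333.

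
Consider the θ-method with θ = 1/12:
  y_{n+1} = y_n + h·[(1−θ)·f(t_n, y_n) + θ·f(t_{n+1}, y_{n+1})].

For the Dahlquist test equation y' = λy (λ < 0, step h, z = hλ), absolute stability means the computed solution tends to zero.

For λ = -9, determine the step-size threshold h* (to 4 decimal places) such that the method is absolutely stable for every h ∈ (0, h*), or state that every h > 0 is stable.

(-2.4000,0); λ=-9 ⇒ h* = (12/5)/9 = 0.2667.

Set f=λy, z=hλ:
  y_{n+1} = y_n + z·[11/12·y_n + 1/12·y_{n+1}] ⇒ (1 − 1/12z)y_{n+1} = (1 + 11/12z)y_n
  ⇒ R(z) = (1 + 11/12z)/(1 − 1/12z).

Solve |R(x)|<1 on ℝ⁻.
x=-1.74: |R|=0.5197
R=−1: 1+11/12x = −1+1/12x ⇒ -5/6x=2 ⇒ x=2/(-5/6)=-2.4000
Confirm numerically:
  x=-1.917: |R|=0.65294 <1
  x=-1.494: |R|=0.32859 <1
  x=-1.338: |R|=0.20378 <1
  x=-2.799: |R|=1.26961 >1
  x=-2.576: |R|=1.12075 >1
Stable set (-2.4000, 0).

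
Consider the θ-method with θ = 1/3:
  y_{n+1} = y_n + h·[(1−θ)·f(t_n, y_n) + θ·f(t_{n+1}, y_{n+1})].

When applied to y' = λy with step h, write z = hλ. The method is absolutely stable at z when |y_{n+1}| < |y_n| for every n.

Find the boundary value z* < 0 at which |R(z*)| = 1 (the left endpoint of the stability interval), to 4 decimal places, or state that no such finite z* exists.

Set f=λy, z=hλ:
  y_{n+1} = y_n + z·[2/3·y_n + 1/3·y_{n+1}] ⇒ (1 − 1/3z)y_{n+1} = (1 + 2/3z)y_n
  ⇒ R(z) = (1 + 2/3z)/(1 − 1/3z).

Find x<0 with |R(x)|<1.
x=-1.26: |R|=0.1127
R=−1: 1+2/3x = −1+1/3x ⇒ -1/3x=2 ⇒ x=2/(-1/3)=-6.0000
Confirm numerically:
  x=-5.648: |R|=0.95930 <1
  x=-4.648: |R|=0.82322 <1
  x=-3.162: |R|=0.53944 <1
  x=-2.984: |R|=0.49599 <1
  x=-6.377: |R|=1.04020 >1
  x=-6.189: |R|=1.02057 >1
  x=-6.061: |R|=1.00673 >1
Stable set (-6.0000, 0).

left endpoint -6.0000.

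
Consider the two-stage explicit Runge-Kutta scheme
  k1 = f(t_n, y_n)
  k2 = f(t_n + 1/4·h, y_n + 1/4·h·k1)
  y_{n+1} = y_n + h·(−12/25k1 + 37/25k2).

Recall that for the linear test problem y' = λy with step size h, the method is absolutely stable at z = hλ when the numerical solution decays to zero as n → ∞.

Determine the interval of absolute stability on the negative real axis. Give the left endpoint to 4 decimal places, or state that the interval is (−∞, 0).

On y'=λy, z=hλ:
  k1=λy_n ⇒ h·k1=z·y_n;  k2=λ(1+1/4z)y_n ⇒ h·k2=z(1+1/4z)y_n
  y_{n+1}/y_n = 1 − 12/25z + 37/25z(1+1/4z) = 1 + z + 37/100z²
  ⇒ R(z) = 1 + z + 37/100z².

Find x<0 with |R(x)|<1.
x=-1.42: |R|=0.3261
R=1: x+37/100x²=0 ⇒ x=−100/37=-2.7027; min R=1−1/(4·37/100)=0.3243>−1
Confirm numerically:
  x=-2.161: |R|=0.56687 <1
  x=-2.148: |R|=0.55914 <1
  x=-1.846: |R|=0.41485 <1
  x=-1.272: |R|=0.32665 <1
  x=-3.073: |R|=1.42103 >1
  x=-3.046: |R|=1.38690 >1
  x=-3.010: |R|=1.34224 >1
So |R|<1 on (-2.7027, 0).

z∈(-2.7027,0).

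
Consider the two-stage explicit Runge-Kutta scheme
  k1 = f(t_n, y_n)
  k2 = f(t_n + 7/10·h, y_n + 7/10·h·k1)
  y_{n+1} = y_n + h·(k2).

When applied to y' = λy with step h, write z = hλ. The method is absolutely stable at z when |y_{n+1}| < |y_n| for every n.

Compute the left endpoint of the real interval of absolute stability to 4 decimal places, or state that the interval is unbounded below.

left endpoint -1.4286.

On y'=λy, z=hλ:
  k1=λy_n ⇒ h·k1=z·y_n;  k2=λ(1+7/10z)y_n ⇒ h·k2=z(1+7/10z)y_n
  y_{n+1}/y_n = 1 + z(1+7/10z) = 1 + z + 7/10z²
  Hence R(z) = 1 + z + 7/10z².

Find x<0 with |R(x)|<1.
x=-1.73: |R|=1.3650
R=1: x+7/10x²=0 ⇒ x=−10/7=-1.4286; min R=1−1/(4·7/10)=0.6429>−1
Confirm numerically:
  x=-1.367: |R|=0.94108 <1
  x=-1.138: |R|=0.76853 <1
  x=-0.868: |R|=0.65940 <1
  x=-1.752: |R|=1.39665 >1
  x=-1.625: |R|=1.22344 >1
So |R|<1 on (-1.4286, 0).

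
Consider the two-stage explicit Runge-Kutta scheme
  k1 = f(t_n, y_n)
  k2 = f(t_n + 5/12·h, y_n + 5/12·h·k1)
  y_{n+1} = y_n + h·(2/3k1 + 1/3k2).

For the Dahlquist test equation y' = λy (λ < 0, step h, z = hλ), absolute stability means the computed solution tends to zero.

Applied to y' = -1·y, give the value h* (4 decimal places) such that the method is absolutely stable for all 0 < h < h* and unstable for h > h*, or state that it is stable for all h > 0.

With y'=λy (z=hλ):
  k1=λy_n ⇒ h·k1=z·y_n;  k2=λ(1+5/12z)y_n ⇒ h·k2=z(1+5/12z)y_n
  y_{n+1}/y_n = 1 + 2/3z + 1/3z(1+5/12z) = 1 + z + 5/36z²
  ⇒ R(z) = 1 + z + 5/36z².

Find x<0 with |R(x)|<1.
x=-0.81: |R|=0.2811
R=1: x+5/36x²=0 ⇒ x=−36/5=-7.2000; min R=1−1/(4·5/36)=-0.8000>−1
Confirm numerically:
  x=-6.833: |R|=0.65171 <1
  x=-5.640: |R|=0.22200 <1
  x=-5.518: |R|=0.28907 <1
  x=-5.400: |R|=0.35000 <1
  x=-7.785: |R|=1.63253 >1
  x=-7.347: |R|=1.15000 >1
So |R|<1 on (-7.2000, 0).

(-7.2000,0); λ=-1 ⇒ h* = (36/5)/1 = 7.2000.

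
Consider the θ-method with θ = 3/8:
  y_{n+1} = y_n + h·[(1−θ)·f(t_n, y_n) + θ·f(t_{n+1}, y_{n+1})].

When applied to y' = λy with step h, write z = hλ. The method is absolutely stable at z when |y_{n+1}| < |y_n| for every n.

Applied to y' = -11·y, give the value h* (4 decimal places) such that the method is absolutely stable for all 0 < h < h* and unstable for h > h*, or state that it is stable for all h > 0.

With y'=λy (z=hλ):
  y_{n+1} = y_n + z·[5/8·y_n + 3/8·y_{n+1}] ⇒ (1 − 3/8z)y_{n+1} = (1 + 5/8z)y_n
  R(z) = (1 + 5/8z)/(1 − 3/8z).

Solve |R(x)|<1 on ℝ⁻.
x=-0.92: |R|=0.3160
R=−1: 1+5/8x = −1+3/8x ⇒ -1/4x=2 ⇒ x=2/(-1/4)=-8.0000
Confirm numerically:
  x=-7.839: |R|=0.98978 <1
  x=-7.380: |R|=0.95886 <1
  x=-4.519: |R|=0.67704 <1
  x=-4.482: |R|=0.67192 <1
  x=-8.258: |R|=1.01574 >1
  x=-8.027: |R|=1.00168 >1
Stable set (-8.0000, 0).

(-8.0000,0); λ=-11 ⇒ h* = (8)/11 = 0.7273.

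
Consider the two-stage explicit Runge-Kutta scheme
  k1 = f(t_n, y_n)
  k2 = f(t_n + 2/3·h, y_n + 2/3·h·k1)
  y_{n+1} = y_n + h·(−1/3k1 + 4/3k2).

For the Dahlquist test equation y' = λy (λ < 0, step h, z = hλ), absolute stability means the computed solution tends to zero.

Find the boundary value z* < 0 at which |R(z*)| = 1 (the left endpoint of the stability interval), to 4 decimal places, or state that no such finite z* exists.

z* = -1.1250.

Set f=λy, z=hλ:
  k1=λy_n ⇒ h·k1=z·y_n;  k2=λ(1+2/3z)y_n ⇒ h·k2=z(1+2/3z)y_n
  y_{n+1}/y_n = 1 − 1/3z + 4/3z(1+2/3z) = 1 + z + 8/9z²
  ⇒ R(z) = 1 + z + 8/9z².

Boundary: |R(x)|=1, x<0.
x=-1.54: |R|=1.5681
R=1: x+8/9x²=0 ⇒ x=−9/8=-1.1250; min R=1−1/(4·8/9)=0.7188>−1
Confirm numerically:
  x=-0.848: |R|=0.79120 <1
  x=-0.835: |R|=0.78476 <1
  x=-0.478: |R|=0.72510 <1
  x=-1.584: |R|=1.64627 >1
  x=-1.313: |R|=1.21942 >1
  x=-1.243: |R|=1.13038 >1
Stable set (-1.1250, 0).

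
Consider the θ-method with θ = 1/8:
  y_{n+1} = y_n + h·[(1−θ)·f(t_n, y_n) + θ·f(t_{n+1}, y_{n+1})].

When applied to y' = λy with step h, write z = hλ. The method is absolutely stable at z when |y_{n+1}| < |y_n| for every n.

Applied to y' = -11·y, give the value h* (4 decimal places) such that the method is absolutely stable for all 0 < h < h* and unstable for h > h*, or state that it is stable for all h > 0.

Set f=λy, z=hλ:
  y_{n+1} = y_n + z·[7/8·y_n + 1/8·y_{n+1}] ⇒ (1 − 1/8z)y_{n+1} = (1 + 7/8z)y_n
  Hence R(z) = (1 + 7/8z)/(1 − 1/8z).

Boundary: |R(x)|=1, x<0.
x=-0.9: |R|=0.1910
R=−1: 1+7/8x = −1+1/8x ⇒ -3/4x=2 ⇒ x=2/(-3/4)=-2.6667
Confirm numerically:
  x=-2.478: |R|=0.89196 <1
  x=-1.828: |R|=0.48799 <1
  x=-1.812: |R|=0.47737 <1
  x=-1.245: |R|=0.07734 <1
  x=-2.917: |R|=1.13758 >1
  x=-2.776: |R|=1.06088 >1
Interval (-2.6667, 0).

(-2.6667,0); λ=-11 ⇒ h* = (8/3)/11 = 0.2424.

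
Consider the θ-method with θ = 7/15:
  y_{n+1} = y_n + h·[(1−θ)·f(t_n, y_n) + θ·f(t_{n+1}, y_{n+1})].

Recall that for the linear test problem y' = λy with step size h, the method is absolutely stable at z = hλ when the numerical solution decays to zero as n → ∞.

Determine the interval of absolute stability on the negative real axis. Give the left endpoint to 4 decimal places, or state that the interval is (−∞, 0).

(-30.0000, 0).

Set f=λy, z=hλ:
  y_{n+1} = y_n + z·[8/15·y_n + 7/15·y_{n+1}] ⇒ (1 − 7/15z)y_{n+1} = (1 + 8/15z)y_n
  R(z) = (1 + 8/15z)/(1 − 7/15z).

Boundary: |R(x)|=1, x<0.
x=-1.03: |R|=0.3044
R=−1: 1+8/15x = −1+7/15x ⇒ -1/15x=2 ⇒ x=2/(-1/15)=-30.0000
Confirm numerically:
  x=-29.726: |R|=0.99877 <1
  x=-22.393: |R|=0.95571 <1
  x=-18.610: |R|=0.92159 <1
  x=-12.738: |R|=0.83428 <1
  x=-30.290: |R|=1.00128 >1
  x=-30.207: |R|=1.00091 >1
  x=-30.150: |R|=1.00066 >1
So |R|<1 on (-30.0000, 0).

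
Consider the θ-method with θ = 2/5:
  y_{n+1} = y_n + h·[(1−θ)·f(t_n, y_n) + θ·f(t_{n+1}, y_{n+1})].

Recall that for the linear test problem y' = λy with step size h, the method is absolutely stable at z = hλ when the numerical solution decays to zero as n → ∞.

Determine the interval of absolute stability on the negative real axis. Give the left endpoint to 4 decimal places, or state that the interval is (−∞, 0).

Test eqn y'=λy, z=hλ:
  y_{n+1} = y_n + z·[3/5·y_n + 2/5·y_{n+1}] ⇒ (1 − 2/5z)y_{n+1} = (1 + 3/5z)y_n
  Hence R(z) = (1 + 3/5z)/(1 − 2/5z).

Solve |R(x)|<1 on ℝ⁻.
x=-0.67: |R|=0.4716
R=−1: 1+3/5x = −1+2/5x ⇒ -1/5x=2 ⇒ x=2/(-1/5)=-10.0000
Confirm numerically:
  x=-8.263: |R|=0.91931 <1
  x=-6.243: |R|=0.78514 <1
  x=-5.258: |R|=0.69438 <1
  x=-10.519: |R|=1.01993 >1
  x=-10.287: |R|=1.01122 >1
  x=-10.132: |R|=1.00522 >1
Stable set (-10.0000, 0).

z∈(-10.0000,0).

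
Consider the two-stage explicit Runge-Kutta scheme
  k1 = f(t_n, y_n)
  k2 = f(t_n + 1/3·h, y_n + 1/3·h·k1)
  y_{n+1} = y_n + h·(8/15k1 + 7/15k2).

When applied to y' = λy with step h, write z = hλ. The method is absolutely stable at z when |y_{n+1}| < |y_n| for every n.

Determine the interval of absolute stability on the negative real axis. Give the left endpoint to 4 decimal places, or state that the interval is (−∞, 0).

(-6.4286, 0).

Set f=λy, z=hλ:
  k1=λy_n ⇒ h·k1=z·y_n;  k2=λ(1+1/3z)y_n ⇒ h·k2=z(1+1/3z)y_n
  y_{n+1}/y_n = 1 + 8/15z + 7/15z(1+1/3z) = 1 + z + 7/45z²
  so R(z) = 1 + z + 7/45z².

Solve |R(x)|<1 on ℝ⁻.
x=-0.3: |R|=0.7140
R=1: x+7/45x²=0 ⇒ x=−45/7=-6.4286; min R=1−1/(4·7/45)=-0.6071>−1
Confirm numerically:
  x=-6.367: |R|=0.93902 <1
  x=-6.044: |R|=0.63843 <1
  x=-3.580: |R|=0.58634 <1
  x=-2.701: |R|=0.56616 <1
  x=-7.020: |R|=1.64584 >1
  x=-6.570: |R|=1.14454 >1
  x=-6.528: |R|=1.10097 >1
Interval (-6.4286, 0).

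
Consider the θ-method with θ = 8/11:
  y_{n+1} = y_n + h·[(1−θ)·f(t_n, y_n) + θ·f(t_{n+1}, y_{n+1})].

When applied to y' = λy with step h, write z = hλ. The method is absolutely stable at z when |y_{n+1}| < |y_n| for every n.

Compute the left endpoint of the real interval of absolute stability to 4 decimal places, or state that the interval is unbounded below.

unbounded; (−∞, 0).

On y'=λy, z=hλ:
  y_{n+1} = y_n + z·[3/11·y_n + 8/11·y_{n+1}] ⇒ (1 − 8/11z)y_{n+1} = (1 + 3/11z)y_n
  so R(z) = (1 + 3/11z)/(1 − 8/11z).

Need |R(x)|<1, x<0.
x=-1.38: |R|=0.3113
x=-2: |R|=0.1852
x=-10: |R|=0.2088
x=-100: |R|=0.3564
θ=8/11≥1/2 ⇒ |1+3/11x|<|1−8/11x| ∀x<0 ⇒ unbounded interval.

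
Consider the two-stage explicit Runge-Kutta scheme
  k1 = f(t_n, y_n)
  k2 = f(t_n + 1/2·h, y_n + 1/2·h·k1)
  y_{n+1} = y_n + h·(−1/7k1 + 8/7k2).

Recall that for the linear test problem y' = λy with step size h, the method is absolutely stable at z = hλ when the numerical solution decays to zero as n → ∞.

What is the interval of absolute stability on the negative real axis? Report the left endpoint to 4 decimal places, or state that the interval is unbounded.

Test eqn y'=λy, z=hλ:
  k1=λy_n ⇒ h·k1=z·y_n;  k2=λ(1+1/2z)y_n ⇒ h·k2=z(1+1/2z)y_n
  y_{n+1}/y_n = 1 − 1/7z + 8/7z(1+1/2z) = 1 + z + 4/7z²
  Hence R(z) = 1 + z + 4/7z².

Find x<0 with |R(x)|<1.
x=-0.36: |R|=0.7141
R=1: x+4/7x²=0 ⇒ x=−7/4=-1.7500; min R=1−1/(4·4/7)=0.5625>−1
Confirm numerically:
  x=-1.718: |R|=0.96859 <1
  x=-1.621: |R|=0.88051 <1
  x=-1.517: |R|=0.79802 <1
  x=-1.294: |R|=0.66282 <1
  x=-2.268: |R|=1.67133 >1
  x=-2.069: |R|=1.37715 >1
Interval (-1.7500, 0).

(-1.7500, 0).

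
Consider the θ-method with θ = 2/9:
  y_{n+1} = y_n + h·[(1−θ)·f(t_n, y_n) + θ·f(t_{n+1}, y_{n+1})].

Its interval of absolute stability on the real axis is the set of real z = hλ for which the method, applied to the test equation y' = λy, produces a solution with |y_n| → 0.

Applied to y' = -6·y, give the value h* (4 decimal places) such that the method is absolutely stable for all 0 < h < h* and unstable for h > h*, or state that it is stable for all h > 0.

Test eqn y'=λy, z=hλ:
  y_{n+1} = y_n + z·[7/9·y_n + 2/9·y_{n+1}] ⇒ (1 − 2/9z)y_{n+1} = (1 + 7/9z)y_n
  R(z) = (1 + 7/9z)/(1 − 2/9z).

Boundary: |R(x)|=1, x<0.
x=-0.99: |R|=0.1885
R=−1: 1+7/9x = −1+2/9x ⇒ -5/9x=2 ⇒ x=2/(-5/9)=-3.6000
Confirm numerically:
  x=-2.389: |R|=0.56053 <1
  x=-2.384: |R|=0.55840 <1
  x=-2.196: |R|=0.47581 <1
  x=-1.907: |R|=0.33939 <1
  x=-4.007: |R|=1.11961 >1
  x=-4.000: |R|=1.11765 >1
Stable set (-3.6000, 0).

(-3.6000,0); λ=-6 ⇒ h* = (18/5)/6 = 0.6000.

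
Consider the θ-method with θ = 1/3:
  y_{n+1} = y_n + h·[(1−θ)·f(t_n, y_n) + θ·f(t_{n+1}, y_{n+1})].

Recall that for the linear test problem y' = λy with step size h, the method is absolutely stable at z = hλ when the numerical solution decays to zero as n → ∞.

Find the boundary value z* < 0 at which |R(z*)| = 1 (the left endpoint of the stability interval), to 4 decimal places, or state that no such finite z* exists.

Set f=λy, z=hλ:
  y_{n+1} = y_n + z·[2/3·y_n + 1/3·y_{n+1}] ⇒ (1 − 1/3z)y_{n+1} = (1 + 2/3z)y_n
  R(z) = (1 + 2/3z)/(1 − 1/3z).

Solve |R(x)|<1 on ℝ⁻.
x=-1.35: |R|=0.0690
R=−1: 1+2/3x = −1+1/3x ⇒ -1/3x=2 ⇒ x=2/(-1/3)=-6.0000
Confirm numerically:
  x=-4.201: |R|=0.75017 <1
  x=-3.570: |R|=0.63014 <1
  x=-3.297: |R|=0.57075 <1
  x=-6.496: |R|=1.05223 >1
  x=-6.428: |R|=1.04540 >1
  x=-6.209: |R|=1.02270 >1
So |R|<1 on (-6.0000, 0).

left endpoint -6.0000.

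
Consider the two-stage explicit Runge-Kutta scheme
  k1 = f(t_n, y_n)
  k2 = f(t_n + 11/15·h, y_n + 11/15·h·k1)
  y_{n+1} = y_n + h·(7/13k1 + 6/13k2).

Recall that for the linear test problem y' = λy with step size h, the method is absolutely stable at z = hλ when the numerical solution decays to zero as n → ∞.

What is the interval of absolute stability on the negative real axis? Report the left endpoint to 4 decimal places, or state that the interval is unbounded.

With y'=λy (z=hλ):
  k1=λy_n ⇒ h·k1=z·y_n;  k2=λ(1+11/15z)y_n ⇒ h·k2=z(1+11/15z)y_n
  y_{n+1}/y_n = 1 + 7/13z + 6/13z(1+11/15z) = 1 + z + 22/65z²
  ⇒ R(z) = 1 + z + 22/65z².

Find x<0 with |R(x)|<1.
x=-0.89: |R|=0.3781
R=1: x+22/65x²=0 ⇒ x=−65/22=-2.9545; min R=1−1/(4·22/65)=0.2614>−1
Confirm numerically:
  x=-2.583: |R|=0.67518 <1
  x=-1.714: |R|=0.28033 <1
  x=-1.476: |R|=0.26136 <1
  x=-1.435: |R|=0.26197 <1
  x=-3.119: |R|=1.17361 >1
  x=-3.116: |R|=1.17028 >1
Stable set (-2.9545, 0).

(-2.9545, 0).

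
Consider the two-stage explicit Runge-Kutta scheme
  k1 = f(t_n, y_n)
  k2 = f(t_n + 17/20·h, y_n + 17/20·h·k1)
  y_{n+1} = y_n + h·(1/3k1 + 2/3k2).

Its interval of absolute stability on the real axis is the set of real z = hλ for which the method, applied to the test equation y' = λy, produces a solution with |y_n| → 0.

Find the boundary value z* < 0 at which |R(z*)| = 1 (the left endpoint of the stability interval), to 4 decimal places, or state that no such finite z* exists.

Set f=λy, z=hλ:
  k1=λy_n ⇒ h·k1=z·y_n;  k2=λ(1+17/20z)y_n ⇒ h·k2=z(1+17/20z)y_n
  y_{n+1}/y_n = 1 + 1/3z + 2/3z(1+17/20z) = 1 + z + 17/30z²
  Hence R(z) = 1 + z + 17/30z².

Boundary: |R(x)|=1, x<0.
x=-0.98: |R|=0.5642
R=1: x+17/30x²=0 ⇒ x=−30/17=-1.7647; min R=1−1/(4·17/30)=0.5588>−1
Confirm numerically:
  x=-1.641: |R|=0.88497 <1
  x=-1.491: |R|=0.76875 <1
  x=-1.059: |R|=0.57651 <1
  x=-0.731: |R|=0.57180 <1
  x=-2.100: |R|=1.39900 >1
  x=-1.959: |R|=1.21569 >1
Stable set (-1.7647, 0).

left endpoint -1.7647.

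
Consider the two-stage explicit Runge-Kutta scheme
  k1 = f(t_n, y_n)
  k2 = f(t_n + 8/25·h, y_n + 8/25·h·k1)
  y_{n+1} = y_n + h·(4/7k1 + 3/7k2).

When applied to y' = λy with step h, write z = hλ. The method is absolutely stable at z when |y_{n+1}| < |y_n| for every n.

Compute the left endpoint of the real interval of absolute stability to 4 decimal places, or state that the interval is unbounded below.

Set f=λy, z=hλ:
  k1=λy_n ⇒ h·k1=z·y_n;  k2=λ(1+8/25z)y_n ⇒ h·k2=z(1+8/25z)y_n
  y_{n+1}/y_n = 1 + 4/7z + 3/7z(1+8/25z) = 1 + z + 24/175z²
  ⇒ R(z) = 1 + z + 24/175z².

Boundary: |R(x)|=1, x<0.
x=-1.42: |R|=0.1435
R=1: x+24/175x²=0 ⇒ x=−175/24=-7.2917; min R=1−1/(4·24/175)=-0.8229>−1
Confirm numerically:
  x=-7.170: |R|=0.88036 <1
  x=-4.782: |R|=0.64588 <1
  x=-4.689: |R|=0.67368 <1
  x=-7.611: |R|=1.33332 >1
  x=-7.463: |R|=1.17536 >1
Stable set (-7.2917, 0).

left endpoint -7.2917.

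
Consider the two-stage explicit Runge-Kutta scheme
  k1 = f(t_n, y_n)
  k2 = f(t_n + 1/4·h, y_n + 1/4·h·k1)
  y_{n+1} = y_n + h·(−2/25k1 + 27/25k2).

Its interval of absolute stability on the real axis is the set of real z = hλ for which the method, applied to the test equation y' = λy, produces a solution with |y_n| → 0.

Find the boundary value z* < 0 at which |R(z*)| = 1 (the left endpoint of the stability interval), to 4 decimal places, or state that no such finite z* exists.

Test eqn y'=λy, z=hλ:
  k1=λy_n ⇒ h·k1=z·y_n;  k2=λ(1+1/4z)y_n ⇒ h·k2=z(1+1/4z)y_n
  y_{n+1}/y_n = 1 − 2/25z + 27/25z(1+1/4z) = 1 + z + 27/100z²
  so R(z) = 1 + z + 27/100z².

Find x<0 with |R(x)|<1.
x=-0.55: |R|=0.5317
R=1: x+27/100x²=0 ⇒ x=−100/27=-3.7037; min R=1−1/(4·27/100)=0.0741>−1
Confirm numerically:
  x=-3.068: |R|=0.47341 <1
  x=-1.714: |R|=0.07920 <1
  x=-1.581: |R|=0.09388 <1
  x=-1.495: |R|=0.10846 <1
  x=-4.269: |R|=1.65158 >1
  x=-4.029: |R|=1.35387 >1
So |R|<1 on (-3.7037, 0).

z* = -3.7037.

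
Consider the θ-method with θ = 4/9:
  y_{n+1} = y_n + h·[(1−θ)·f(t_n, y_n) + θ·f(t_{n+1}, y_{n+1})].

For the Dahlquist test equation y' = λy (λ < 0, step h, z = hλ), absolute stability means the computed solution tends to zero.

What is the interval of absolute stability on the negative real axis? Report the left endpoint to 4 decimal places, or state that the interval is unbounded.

z∈(-18.0000,0).

Set f=λy, z=hλ:
  y_{n+1} = y_n + z·[5/9·y_n + 4/9·y_{n+1}] ⇒ (1 − 4/9z)y_{n+1} = (1 + 5/9z)y_n
  ⇒ R(z) = (1 + 5/9z)/(1 − 4/9z).

Find x<0 with |R(x)|<1.
x=-1.65: |R|=0.0481
R=−1: 1+5/9x = −1+4/9x ⇒ -1/9x=2 ⇒ x=2/(-1/9)=-18.0000
Confirm numerically:
  x=-15.063: |R|=0.95759 <1
  x=-13.243: |R|=0.92324 <1
  x=-8.063: |R|=0.75911 <1
  x=-7.633: |R|=0.73776 <1
  x=-18.235: |R|=1.00287 >1
  x=-18.099: |R|=1.00122 >1
So |R|<1 on (-18.0000, 0).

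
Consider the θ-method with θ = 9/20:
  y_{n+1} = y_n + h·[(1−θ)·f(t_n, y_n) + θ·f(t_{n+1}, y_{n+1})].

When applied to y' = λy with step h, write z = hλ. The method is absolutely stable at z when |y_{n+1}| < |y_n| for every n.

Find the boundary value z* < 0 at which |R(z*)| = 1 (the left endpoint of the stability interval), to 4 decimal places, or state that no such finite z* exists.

Test eqn y'=λy, z=hλ:
  y_{n+1} = y_n + z·[11/20·y_n + 9/20·y_{n+1}] ⇒ (1 − 9/20z)y_{n+1} = (1 + 11/20z)y_n
  R(z) = (1 + 11/20z)/(1 − 9/20z).

Find x<0 with |R(x)|<1.
x=-1.79: |R|=0.0086
R=−1: 1+11/20x = −1+9/20x ⇒ -1/10x=2 ⇒ x=2/(-1/10)=-20.0000
Confirm numerically:
  x=-16.489: |R|=0.95830 <1
  x=-9.815: |R|=0.81197 <1
  x=-8.528: |R|=0.76286 <1
  x=-20.421: |R|=1.00413 >1
  x=-20.340: |R|=1.00335 >1
So |R|<1 on (-20.0000, 0).

left endpoint -20.0000.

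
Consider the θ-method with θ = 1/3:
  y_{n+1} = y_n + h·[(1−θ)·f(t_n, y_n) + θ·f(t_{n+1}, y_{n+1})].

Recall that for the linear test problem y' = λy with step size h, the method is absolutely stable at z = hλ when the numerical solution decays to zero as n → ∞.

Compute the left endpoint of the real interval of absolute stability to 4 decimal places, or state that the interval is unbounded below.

On y'=λy, z=hλ:
  y_{n+1} = y_n + z·[2/3·y_n + 1/3·y_{n+1}] ⇒ (1 − 1/3z)y_{n+1} = (1 + 2/3z)y_n
  ⇒ R(z) = (1 + 2/3z)/(1 − 1/3z).

Need |R(x)|<1, x<0.
x=-0.47: |R|=0.5937
R=−1: 1+2/3x = −1+1/3x ⇒ -1/3x=2 ⇒ x=2/(-1/3)=-6.0000
Confirm numerically:
  x=-5.132: |R|=0.89326 <1
  x=-3.224: |R|=0.55398 <1
  x=-2.948: |R|=0.48689 <1
  x=-2.650: |R|=0.40708 <1
  x=-6.556: |R|=1.05818 >1
  x=-6.358: |R|=1.03826 >1
  x=-6.344: |R|=1.03682 >1
Stable set (-6.0000, 0).

left endpoint -6.0000.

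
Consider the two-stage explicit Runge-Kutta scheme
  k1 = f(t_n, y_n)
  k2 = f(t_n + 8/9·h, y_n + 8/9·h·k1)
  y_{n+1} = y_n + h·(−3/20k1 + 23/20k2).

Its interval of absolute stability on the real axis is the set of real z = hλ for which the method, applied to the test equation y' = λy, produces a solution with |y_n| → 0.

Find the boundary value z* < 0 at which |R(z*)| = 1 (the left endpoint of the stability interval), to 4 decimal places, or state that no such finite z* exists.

Test eqn y'=λy, z=hλ:
  k1=λy_n ⇒ h·k1=z·y_n;  k2=λ(1+8/9z)y_n ⇒ h·k2=z(1+8/9z)y_n
  y_{n+1}/y_n = 1 − 3/20z + 23/20z(1+8/9z) = 1 + z + 46/45z²
  Hence R(z) = 1 + z + 46/45z².

Boundary: |R(x)|=1, x<0.
x=-0.74: |R|=0.8198
R=1: x+46/45x²=0 ⇒ x=−45/46=-0.9783; min R=1−1/(4·46/45)=0.7554>−1
Confirm numerically:
  x=-0.779: |R|=0.84133 <1
  x=-0.557: |R|=0.76014 <1
  x=-0.392: |R|=0.76508 <1
  x=-1.511: |R|=1.82286 >1
  x=-1.403: |R|=1.60915 >1
Interval (-0.9783, 0).

left endpoint -0.9783.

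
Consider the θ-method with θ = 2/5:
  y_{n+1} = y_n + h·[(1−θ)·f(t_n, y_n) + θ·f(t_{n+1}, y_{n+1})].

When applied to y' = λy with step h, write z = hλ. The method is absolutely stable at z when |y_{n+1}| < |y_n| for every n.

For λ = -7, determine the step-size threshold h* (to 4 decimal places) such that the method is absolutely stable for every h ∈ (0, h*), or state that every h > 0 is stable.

Set f=λy, z=hλ:
  y_{n+1} = y_n + z·[3/5·y_n + 2/5·y_{n+1}] ⇒ (1 − 2/5z)y_{n+1} = (1 + 3/5z)y_n
  R(z) = (1 + 3/5z)/(1 − 2/5z).

Solve |R(x)|<1 on ℝ⁻.
x=-0.88: |R|=0.3491
R=−1: 1+3/5x = −1+2/5x ⇒ -1/5x=2 ⇒ x=2/(-1/5)=-10.0000
Confirm numerically:
  x=-9.894: |R|=0.99572 <1
  x=-7.065: |R|=0.84658 <1
  x=-6.789: |R|=0.82716 <1
  x=-6.200: |R|=0.78161 <1
  x=-10.523: |R|=1.02008 >1
  x=-10.138: |R|=1.00546 >1
  x=-10.133: |R|=1.00526 >1
So |R|<1 on (-10.0000, 0).

(-10.0000,0); λ=-7 ⇒ h* = (10)/7 = 1.4286.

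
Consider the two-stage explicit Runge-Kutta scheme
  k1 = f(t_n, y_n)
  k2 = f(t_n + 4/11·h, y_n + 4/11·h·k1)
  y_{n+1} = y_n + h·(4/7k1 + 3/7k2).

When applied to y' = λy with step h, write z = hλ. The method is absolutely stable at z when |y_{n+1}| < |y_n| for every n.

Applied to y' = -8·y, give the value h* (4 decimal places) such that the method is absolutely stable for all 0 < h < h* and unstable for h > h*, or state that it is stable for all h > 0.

Test eqn y'=λy, z=hλ:
  k1=λy_n ⇒ h·k1=z·y_n;  k2=λ(1+4/11z)y_n ⇒ h·k2=z(1+4/11z)y_n
  y_{n+1}/y_n = 1 + 4/7z + 3/7z(1+4/11z) = 1 + z + 12/77z²
  R(z) = 1 + z + 12/77z².

Need |R(x)|<1, x<0.
x=-0.39: |R|=0.6337
R=1: x+12/77x²=0 ⇒ x=−77/12=-6.4167; min R=1−1/(4·12/77)=-0.6042>−1
Confirm numerically:
  x=-5.867: |R|=0.49742 <1
  x=-5.710: |R|=0.37116 <1
  x=-3.386: |R|=0.59925 <1
  x=-6.823: |R|=1.43206 >1
  x=-6.711: |R|=1.30783 >1
So |R|<1 on (-6.4167, 0).

(-6.4167,0); λ=-8 ⇒ h* = (77/12)/8 = 0.8021.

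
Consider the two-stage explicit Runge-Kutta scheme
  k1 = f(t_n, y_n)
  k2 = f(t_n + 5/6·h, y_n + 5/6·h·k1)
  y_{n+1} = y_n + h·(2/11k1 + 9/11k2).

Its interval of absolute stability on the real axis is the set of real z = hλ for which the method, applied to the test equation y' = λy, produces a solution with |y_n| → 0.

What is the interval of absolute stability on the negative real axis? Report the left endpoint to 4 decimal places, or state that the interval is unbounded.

(-1.4667, 0).

With y'=λy (z=hλ):
  k1=λy_n ⇒ h·k1=z·y_n;  k2=λ(1+5/6z)y_n ⇒ h·k2=z(1+5/6z)y_n
  y_{n+1}/y_n = 1 + 2/11z + 9/11z(1+5/6z) = 1 + z + 15/22z²
  so R(z) = 1 + z + 15/22z².

Find x<0 with |R(x)|<1.
x=-1.17: |R|=0.7633
R=1: x+15/22x²=0 ⇒ x=−22/15=-1.4667; min R=1−1/(4·15/22)=0.6333>−1
Confirm numerically:
  x=-1.438: |R|=0.97189 <1
  x=-1.026: |R|=0.69173 <1
  x=-0.806: |R|=0.63693 <1
  x=-1.708: |R|=1.28104 >1
  x=-1.627: |R|=1.17786 >1
So |R|<1 on (-1.4667, 0).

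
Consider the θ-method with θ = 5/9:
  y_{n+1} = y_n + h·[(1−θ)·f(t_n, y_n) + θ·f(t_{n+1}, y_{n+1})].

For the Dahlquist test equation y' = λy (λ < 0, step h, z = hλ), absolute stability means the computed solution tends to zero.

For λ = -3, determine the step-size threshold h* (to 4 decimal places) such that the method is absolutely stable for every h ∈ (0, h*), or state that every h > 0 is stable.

interval (−∞, 0). Any h>0 works for λ=-3.

Set f=λy, z=hλ:
  y_{n+1} = y_n + z·[4/9·y_n + 5/9·y_{n+1}] ⇒ (1 − 5/9z)y_{n+1} = (1 + 4/9z)y_n
  Hence R(z) = (1 + 4/9z)/(1 − 5/9z).

Solve |R(x)|<1 on ℝ⁻.
x=-0.59: |R|=0.5556
x=-2: |R|=0.0526
x=-10: |R|=0.5254
x=-100: |R|=0.7682
θ=5/9≥1/2 ⇒ |1+4/9x|<|1−5/9x| ∀x<0 ⇒ unbounded interval.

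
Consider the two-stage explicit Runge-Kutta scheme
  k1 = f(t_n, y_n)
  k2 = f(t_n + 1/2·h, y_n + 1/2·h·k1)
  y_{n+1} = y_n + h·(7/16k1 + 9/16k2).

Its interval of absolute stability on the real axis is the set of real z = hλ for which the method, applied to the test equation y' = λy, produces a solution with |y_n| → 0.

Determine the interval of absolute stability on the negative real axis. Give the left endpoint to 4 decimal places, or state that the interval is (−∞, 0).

z∈(-3.5556,0).

On y'=λy, z=hλ:
  k1=λy_n ⇒ h·k1=z·y_n;  k2=λ(1+1/2z)y_n ⇒ h·k2=z(1+1/2z)y_n
  y_{n+1}/y_n = 1 + 7/16z + 9/16z(1+1/2z) = 1 + z + 9/32z²
  ⇒ R(z) = 1 + z + 9/32z².

Boundary: |R(x)|=1, x<0.
x=-1.36: |R|=0.1602
R=1: x+9/32x²=0 ⇒ x=−32/9=-3.5556; min R=1−1/(4·9/32)=0.1111>−1
Confirm numerically:
  x=-2.610: |R|=0.30590 <1
  x=-1.519: |R|=0.12995 <1
  x=-1.453: |R|=0.14078 <1
  x=-3.801: |R|=1.26239 >1
  x=-3.765: |R|=1.22178 >1
So |R|<1 on (-3.5556, 0).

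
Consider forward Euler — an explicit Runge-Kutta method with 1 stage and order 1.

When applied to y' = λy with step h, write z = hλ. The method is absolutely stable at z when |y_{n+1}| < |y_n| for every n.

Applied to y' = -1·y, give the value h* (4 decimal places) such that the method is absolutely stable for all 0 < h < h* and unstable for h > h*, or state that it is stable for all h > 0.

With y'=λy (z=hλ):
  order 1, 1-stage ⇒ R(z)=1+z
  (e.g. R(-1.44)=-0.44000, |R|=0.44000)

Boundary: |R(x)|=1, x<0.
x=-1.44: |R|=0.4400
|R(-1.5)|=0.5000 |R(-1.3)|=0.3000 |R(-1.18)|=0.1800
Bisect:
  x_lo=-2.8019 |R|=1.8019  x_hi=-0.2905 |R|=0.7095
  mid=-1.54622 |R|=0.54622 →hi
  mid=-2.17407 |R|=1.17407 →lo
  mid=-1.86014 |R|=0.86014 →hi
  mid=-2.01710 |R|=1.01710 →lo
  mid=-1.93862 |R|=0.93862 →hi
  mid=-1.97786 |R|=0.97786 →hi
  mid=-1.99748 |R|=0.99748 →hi
  mid=-2.00729 |R|=1.00729 →lo
  mid=-2.00239 |R|=1.00239 →lo
  ...
  [-2.00009,-1.99994] ⇒ x*=-2.0000
So |R|<1 on (-2.0000, 0).

(-2.0000,0); λ=-1 ⇒ h* = 2.0000.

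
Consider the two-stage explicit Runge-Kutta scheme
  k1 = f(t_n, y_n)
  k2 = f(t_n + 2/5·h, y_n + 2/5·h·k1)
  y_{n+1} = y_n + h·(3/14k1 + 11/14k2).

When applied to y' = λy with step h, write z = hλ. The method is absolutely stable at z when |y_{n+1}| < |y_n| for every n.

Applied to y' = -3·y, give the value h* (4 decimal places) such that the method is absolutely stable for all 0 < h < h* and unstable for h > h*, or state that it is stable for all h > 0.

(-3.1818,0); λ=-3 ⇒ h* = (35/11)/3 = 1.0606.

On y'=λy, z=hλ:
  k1=λy_n ⇒ h·k1=z·y_n;  k2=λ(1+2/5z)y_n ⇒ h·k2=z(1+2/5z)y_n
  y_{n+1}/y_n = 1 + 3/14z + 11/14z(1+2/5z) = 1 + z + 11/35z²
  R(z) = 1 + z + 11/35z².

Boundary: |R(x)|=1, x<0.
x=-0.79: |R|=0.4061
R=1: x+11/35x²=0 ⇒ x=−35/11=-3.1818; min R=1−1/(4·11/35)=0.2045>−1
Confirm numerically:
  x=-2.677: |R|=0.57527 <1
  x=-2.268: |R|=0.34863 <1
  x=-2.138: |R|=0.29861 <1
  x=-2.055: |R|=0.27224 <1
  x=-3.501: |R|=1.35120 >1
  x=-3.456: |R|=1.29781 >1
  x=-3.398: |R|=1.23087 >1
Interval (-3.1818, 0).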